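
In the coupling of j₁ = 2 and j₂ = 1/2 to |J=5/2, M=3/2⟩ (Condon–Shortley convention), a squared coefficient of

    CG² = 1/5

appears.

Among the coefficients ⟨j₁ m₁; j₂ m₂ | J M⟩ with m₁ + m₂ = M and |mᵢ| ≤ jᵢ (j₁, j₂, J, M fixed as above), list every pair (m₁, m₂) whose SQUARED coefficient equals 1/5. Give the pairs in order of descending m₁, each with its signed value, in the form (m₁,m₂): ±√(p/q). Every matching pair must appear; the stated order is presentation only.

(2,-1/2): +√(1/5)

Admissible pairs with m₁+m₂ = M = 3/2: (1,1/2), (2,-1/2)
  (m₁,m₂)=(2,-1/2): CG² = 1/5, CG = +√(1/5)   ← matches the target
  (m₁,m₂)=(1,1/2): CG² = 4/5, CG = +√(4/5)
Pairs with CG² = 1/5: (2,-1/2): +√(1/5)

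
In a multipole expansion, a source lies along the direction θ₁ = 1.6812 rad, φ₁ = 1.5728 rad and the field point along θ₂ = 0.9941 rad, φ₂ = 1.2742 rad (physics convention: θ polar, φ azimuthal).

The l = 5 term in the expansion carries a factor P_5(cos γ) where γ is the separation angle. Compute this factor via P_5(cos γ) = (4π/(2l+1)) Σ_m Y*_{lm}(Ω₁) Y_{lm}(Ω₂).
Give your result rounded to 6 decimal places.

-0.407949

Addition theorem: P_5(cos γ) = (4π/11) Σ_m Y*_{lm}(Ω₁) Y_{lm}(Ω₂), m = −5…5:
  m=-5: (-0.00451 + 0.45015j) × (0.19137 - 0.01685j) = 0.00672 + 0.08622j  (running Σ = 0.00672 + 0.08622j)
  m=-4: (-0.15780 - 0.00126j) × (0.14819 + 0.36632j) = -0.02292 - 0.05800j  (running Σ = -0.01620 + 0.02823j)
  m=-3: (-0.00182 + 0.30255j) × (-0.26531 + 0.21499j) = -0.06456 - 0.08066j  (running Σ = -0.08076 - 0.05243j)
  m=-2: (-0.17774 - 0.00071j) × (0.05819 + 0.03923j) = -0.01032 - 0.00701j  (running Σ = -0.09108 - 0.05945j)
  m=-1: (-0.00053 + 0.26521j) × (-0.10249 + 0.33535j) = -0.08888 - 0.02736j  (running Σ = -0.17996 - 0.08681j)
  m=0: (-0.18245 + 0.00000j) × (-0.01548 + 0.00000j) = 0.00282 + 0.00000j  (running Σ = -0.17714 - 0.08681j)
  m=1: (0.00053 + 0.26521j) × (0.10249 + 0.33535j) = -0.08888 + 0.02736j  (running Σ = -0.26602 - 0.05945j)
  m=2: (-0.17774 + 0.00071j) × (0.05819 - 0.03923j) = -0.01032 + 0.00701j  (running Σ = -0.27634 - 0.05243j)
  m=3: (0.00182 + 0.30255j) × (0.26531 + 0.21499j) = -0.06456 + 0.08066j  (running Σ = -0.34090 + 0.02823j)
  m=4: (-0.15780 + 0.00126j) × (0.14819 - 0.36632j) = -0.02292 + 0.05800j  (running Σ = -0.36382 + 0.08622j)
  m=5: (0.00451 + 0.45015j) × (-0.19137 - 0.01685j) = 0.00672 - 0.08622j  (running Σ = -0.35710 + 0.00000j)
Σ over m = -0.35710 + 0.00000j; ×(4π/11) → -0.40795 + 0.00000j. Real part: -0.407949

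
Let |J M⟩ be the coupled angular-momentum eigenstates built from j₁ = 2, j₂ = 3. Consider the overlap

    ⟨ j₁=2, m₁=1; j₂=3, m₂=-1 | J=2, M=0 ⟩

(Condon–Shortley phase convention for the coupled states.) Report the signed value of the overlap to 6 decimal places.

triangle: 3!*1!*3!/8! = 36/40320
(j±m)!: 3!*1!*2!*4!*2!*2! = 1152
prefactor² = (2J+1)*Δ*N² = 36/7
  k=0: +1/(0!*3!*1!*2!*0!*1!) = 1/12
  k=1: −1/(1!*2!*0!*1!*1!*2!) = -1/4
Σ = -1/6  ⇒  CG² = 36/7*(-1/6)² = 1/7
CG = −√(1/7) = -0.377964

−√(1/7) = -0.377964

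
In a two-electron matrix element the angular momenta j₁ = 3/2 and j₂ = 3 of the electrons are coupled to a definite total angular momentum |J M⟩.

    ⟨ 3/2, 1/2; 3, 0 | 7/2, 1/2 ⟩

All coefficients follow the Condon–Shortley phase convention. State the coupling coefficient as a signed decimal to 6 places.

√[8·1!2!5!/9! · 2!1!3!3!4!3!] = √(384/7)
  +(−1)^0/∏(0,1,1,3,1,2)! = 1/12  (running 1/12)
  +(−1)^1/∏(1,0,0,2,2,3)! = -1/24  (running 1/24)
⟨..|..⟩ = √(384/7)·(1/24) = +0.308607

+0.308607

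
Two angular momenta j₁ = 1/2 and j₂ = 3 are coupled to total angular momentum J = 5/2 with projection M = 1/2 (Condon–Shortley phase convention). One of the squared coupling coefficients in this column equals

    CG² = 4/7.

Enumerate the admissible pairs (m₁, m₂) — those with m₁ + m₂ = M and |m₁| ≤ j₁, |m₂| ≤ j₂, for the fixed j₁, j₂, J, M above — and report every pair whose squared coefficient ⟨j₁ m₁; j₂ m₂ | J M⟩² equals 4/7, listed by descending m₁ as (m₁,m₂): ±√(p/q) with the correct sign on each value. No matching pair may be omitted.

Admissible pairs with m₁+m₂ = M = 1/2: (-1/2,1), (1/2,0)
  (m₁,m₂)=(1/2,0): CG² = 3/7, CG = +√(3/7)
  (m₁,m₂)=(-1/2,1): CG² = 4/7, CG = −√(4/7)   ← matches the target
Pairs with CG² = 4/7: (-1/2,1): −√(4/7)

(-1/2,1): −√(4/7)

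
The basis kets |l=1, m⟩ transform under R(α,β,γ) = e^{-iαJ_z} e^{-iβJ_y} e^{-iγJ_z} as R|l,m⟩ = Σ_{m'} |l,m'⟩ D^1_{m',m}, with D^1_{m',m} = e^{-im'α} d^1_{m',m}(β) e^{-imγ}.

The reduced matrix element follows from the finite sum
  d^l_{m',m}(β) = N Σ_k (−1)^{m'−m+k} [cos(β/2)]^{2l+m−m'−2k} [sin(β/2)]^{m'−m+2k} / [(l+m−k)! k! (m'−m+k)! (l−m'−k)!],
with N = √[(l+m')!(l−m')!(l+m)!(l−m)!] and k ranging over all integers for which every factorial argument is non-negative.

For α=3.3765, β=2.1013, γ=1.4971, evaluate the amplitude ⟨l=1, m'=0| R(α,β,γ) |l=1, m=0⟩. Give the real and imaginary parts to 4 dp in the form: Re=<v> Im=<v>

D^1_{0,0}(3.3765,2.1013,1.4971) = e^{-i·0·3.3765}·d^1_{0,0}(2.1013)·e^{-i·0·1.4971}. Compute d first:
With c≡cos(β/2)=0.497007 and s≡sin(β/2)=0.867746, N=[1·1·1·1]^{1/2}=1.000000
The bounds max(0,m−m')=0 and min(l+m,l−m')=1 give 2 terms
  k=0: (−1)^0·1.0000/(1)·0.4970^2·0.8677^0 = +0.247016
  k=1: (−1)^1·1.0000/(1)·0.4970^0·0.8677^2 = -0.752984
d^1_{0,0}(2.1013) = +0.247016 -0.752984 = -0.505968
Phases: e^{-i·(0)·3.3765}=+1.000000+0.000000i, e^{-i·(0)·1.4971}=+1.000000+0.000000i ⇒ D=-0.505968+0.000000i

Re=-0.5060 Im=0.0000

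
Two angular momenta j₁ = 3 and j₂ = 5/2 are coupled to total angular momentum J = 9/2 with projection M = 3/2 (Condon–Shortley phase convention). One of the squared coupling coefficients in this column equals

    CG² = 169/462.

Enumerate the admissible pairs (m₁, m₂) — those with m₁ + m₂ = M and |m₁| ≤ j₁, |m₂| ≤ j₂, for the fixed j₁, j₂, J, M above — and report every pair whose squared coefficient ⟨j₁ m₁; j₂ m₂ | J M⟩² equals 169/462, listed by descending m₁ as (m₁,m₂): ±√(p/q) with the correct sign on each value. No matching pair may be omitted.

(2,-1/2): +√(169/462)

Admissible pairs with m₁+m₂ = M = 3/2: (-1,5/2), (0,3/2), (1,1/2), (2,-1/2), (3,-3/2)
  (m₁,m₂)=(3,-3/2): CG² = 8/77, CG = +√(8/77)
  (m₁,m₂)=(2,-1/2): CG² = 169/462, CG = +√(169/462)   ← matches the target
  (m₁,m₂)=(1,1/2): CG² = 5/231, CG = +√(5/231)
  (m₁,m₂)=(0,3/2): CG² = 45/154, CG = −√(45/154)
  (m₁,m₂)=(-1,5/2): CG² = 50/231, CG = −√(50/231)
Pairs with CG² = 169/462: (2,-1/2): +√(169/462)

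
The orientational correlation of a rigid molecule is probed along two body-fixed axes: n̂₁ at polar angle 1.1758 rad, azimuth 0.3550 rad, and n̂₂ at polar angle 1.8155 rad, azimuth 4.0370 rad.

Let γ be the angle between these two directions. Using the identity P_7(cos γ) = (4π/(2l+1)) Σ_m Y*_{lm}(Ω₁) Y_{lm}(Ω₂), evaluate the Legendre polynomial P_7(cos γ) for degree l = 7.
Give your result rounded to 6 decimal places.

Term-by-term m-sum for l=7 (normalisation 4π/15 = 0.837758):
  term(m=-7) = (0.092532, -0.069075)   from Y*(Ω₁)=(-0.226036, 0.174197), Y(Ω₂)=(-0.404586, -0.006204)
  term(m=-6) = (0.167440, -0.016944)   from Y*(Ω₁)=(-0.236161, 0.377350), Y(Ω₂)=(-0.231810, -0.298650)
  term(m=-5) = (-0.015380, -0.007232)   from Y*(Ω₁)=(-0.046106, 0.222636), Y(Ω₂)=(-0.017431, 0.072689)
  term(m=-4) = (0.043252, 0.064481)   from Y*(Ω₁)=(-0.033099, -0.217830), Y(Ω₂)=(-0.318826, 0.150111)
  term(m=-3) = (0.000614, 0.012172)   from Y*(Ω₁)=(-0.153316, -0.276817), Y(Ω₂)=(-0.034589, -0.016938)
  term(m=-2) = (-0.014376, 0.026953)   from Y*(Ω₁)=(0.071852, 0.061759), Y(Ω₂)=(0.070367, 0.314645)
  term(m=-1) = (-0.022610, 0.013566)   from Y*(Ω₁)=(0.305668, 0.113313), Y(Ω₂)=(-0.050569, 0.063127)
  term(m=+0) = (-0.017650, -0.000000)   from Y*(Ω₁)=(-0.056715, -0.000000), Y(Ω₂)=(0.311209, 0.000000)
  term(m=+1) = (-0.022610, -0.013566)   from Y*(Ω₁)=(-0.305668, 0.113313), Y(Ω₂)=(0.050569, 0.063127)
  term(m=+2) = (-0.014376, -0.026953)   from Y*(Ω₁)=(0.071852, -0.061759), Y(Ω₂)=(0.070367, -0.314645)
  term(m=+3) = (0.000614, -0.012172)   from Y*(Ω₁)=(0.153316, -0.276817), Y(Ω₂)=(0.034589, -0.016938)
  term(m=+4) = (0.043252, -0.064481)   from Y*(Ω₁)=(-0.033099, 0.217830), Y(Ω₂)=(-0.318826, -0.150111)
  term(m=+5) = (-0.015380, 0.007232)   from Y*(Ω₁)=(0.046106, 0.222636), Y(Ω₂)=(0.017431, 0.072689)
  term(m=+6) = (0.167440, 0.016944)   from Y*(Ω₁)=(-0.236161, -0.377350), Y(Ω₂)=(-0.231810, 0.298650)
  term(m=+7) = (0.092532, 0.069075)   from Y*(Ω₁)=(0.226036, 0.174197), Y(Ω₂)=(0.404586, -0.006204)
Total Σ_m = (0.485293, 0.000000). Multiply by 0.837758: (0.406558, 0.000000). P_7(cos γ) = 0.406558

0.406558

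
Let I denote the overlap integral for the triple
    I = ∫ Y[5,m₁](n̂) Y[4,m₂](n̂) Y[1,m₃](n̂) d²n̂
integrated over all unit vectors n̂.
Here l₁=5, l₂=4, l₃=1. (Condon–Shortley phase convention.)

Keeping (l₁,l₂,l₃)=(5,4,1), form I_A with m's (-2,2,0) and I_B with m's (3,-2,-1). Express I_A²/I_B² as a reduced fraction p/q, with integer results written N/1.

3/4

Shared (l₁,l₂,l₃)=(5,4,1): N and (l;000)² cancel in I_A²/I_B².
A: Δ = 8!·2!·0!/11! = 1/495; Racah Σ t=6..6: t=6:+1/1440 = 1/1440; ⇒ 3j(5 4 1; -2 2 0)² = 7/165, sgn -1
B: Δ = 8!·2!·0!/11! = 1/495; Racah Σ t=2..2: t=2:+1/2880 = 1/2880; ⇒ 3j(5 4 1; 3 -2 -1)² = 28/495, sgn +1
I_A²/I_B² = (7/165)/(28/495) = 3/4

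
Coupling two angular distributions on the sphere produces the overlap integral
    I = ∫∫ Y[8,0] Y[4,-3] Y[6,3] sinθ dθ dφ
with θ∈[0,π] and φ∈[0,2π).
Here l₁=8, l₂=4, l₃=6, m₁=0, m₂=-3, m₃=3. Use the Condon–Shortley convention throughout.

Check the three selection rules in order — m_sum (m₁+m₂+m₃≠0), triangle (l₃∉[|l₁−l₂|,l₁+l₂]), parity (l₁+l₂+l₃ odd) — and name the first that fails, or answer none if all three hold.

m₁+m₂+m₃ = 0 − 3 + 3 = 0  ✓
triangle: |8−4|=4 ≤ l₃=6 ≤ 8+4=12  ✓
parity: l₁+l₂+l₃ = 18 is even  ✓

none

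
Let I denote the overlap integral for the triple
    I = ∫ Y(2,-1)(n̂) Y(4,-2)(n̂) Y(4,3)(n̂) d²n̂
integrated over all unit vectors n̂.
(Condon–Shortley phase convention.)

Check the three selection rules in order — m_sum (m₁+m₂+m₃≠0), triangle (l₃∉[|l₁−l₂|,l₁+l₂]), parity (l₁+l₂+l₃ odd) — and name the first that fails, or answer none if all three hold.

Σmᵢ = 0  ✓
l₃∈[|l₁−l₂|,l₁+l₂]=[2,6], have l₃=4  ✓
Σlᵢ = 10 ⇒ even  ✓

none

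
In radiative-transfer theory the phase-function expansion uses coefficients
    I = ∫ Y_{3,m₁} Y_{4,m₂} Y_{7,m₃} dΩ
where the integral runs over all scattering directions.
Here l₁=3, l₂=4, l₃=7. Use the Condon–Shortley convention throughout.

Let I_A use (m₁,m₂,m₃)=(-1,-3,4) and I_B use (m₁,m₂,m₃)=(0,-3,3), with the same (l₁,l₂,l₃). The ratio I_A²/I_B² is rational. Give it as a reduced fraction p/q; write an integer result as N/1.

33/16

Shared (l₁,l₂,l₃)=(3,4,7): N and (l;000)² cancel in I_A²/I_B².
A: Δ = 0!·6!·8!/15! = 1/45045; Racah Σ t=0..0: t=0:+1/241920 = 1/241920; ⇒ 3j(3 4 7; -1 -3 4)² = 2/91, sgn -1
B: Δ = 0!·6!·8!/15! = 1/45045; Racah Σ t=0..0: t=0:+1/181440 = 1/181440; ⇒ 3j(3 4 7; 0 -3 3)² = 32/3003, sgn +1
I_A²/I_B² = (2/91)/(32/3003) = 33/16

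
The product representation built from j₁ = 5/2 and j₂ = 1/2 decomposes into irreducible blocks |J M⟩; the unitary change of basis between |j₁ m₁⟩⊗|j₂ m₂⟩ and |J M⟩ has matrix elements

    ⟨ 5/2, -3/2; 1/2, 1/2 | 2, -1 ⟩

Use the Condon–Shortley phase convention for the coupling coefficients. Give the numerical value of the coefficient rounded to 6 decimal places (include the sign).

j₁+j₂−J=1  J+j₁−j₂=4  J−j₁+j₂=0  j₁+j₂+J+1=6
(j₁±m₁, j₂±m₂, J±M) = (1,4,1,0,1,3)
P² = 24
sum k=1..1:
  [1] −1/6 = -1/6
S = -1/6
C² = P²·S² = 2/3 ; C = -0.816497

-0.816497  (= −√(2/3))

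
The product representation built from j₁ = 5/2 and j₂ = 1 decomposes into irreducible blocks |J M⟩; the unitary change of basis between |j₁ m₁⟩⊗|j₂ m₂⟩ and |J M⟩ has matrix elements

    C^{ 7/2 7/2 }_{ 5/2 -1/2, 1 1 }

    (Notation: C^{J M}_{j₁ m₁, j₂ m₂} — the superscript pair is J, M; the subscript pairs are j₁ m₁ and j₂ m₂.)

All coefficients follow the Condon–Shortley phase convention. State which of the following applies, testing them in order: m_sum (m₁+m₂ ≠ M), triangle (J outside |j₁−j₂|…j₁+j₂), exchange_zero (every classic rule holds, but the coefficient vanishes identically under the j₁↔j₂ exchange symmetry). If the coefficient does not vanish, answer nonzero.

m-sum: m₁+m₂ = -1/2+1 = 1/2, M = 7/2  ✗ ⇒ coefficient is 0

m_sum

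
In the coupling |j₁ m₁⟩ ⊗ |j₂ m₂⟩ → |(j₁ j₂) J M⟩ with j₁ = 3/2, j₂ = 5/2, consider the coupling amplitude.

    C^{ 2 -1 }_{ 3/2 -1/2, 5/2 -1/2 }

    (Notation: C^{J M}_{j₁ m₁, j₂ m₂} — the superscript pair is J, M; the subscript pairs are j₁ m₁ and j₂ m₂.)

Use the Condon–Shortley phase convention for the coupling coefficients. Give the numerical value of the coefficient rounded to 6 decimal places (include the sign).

-0.545545  (= −√(25/84))

j₁+j₂−J=2  J+j₁−j₂=1  J−j₁+j₂=3  j₁+j₂+J+1=7
(j₁±m₁, j₂±m₂, J±M) = (1,2,2,3,1,3)
P² = 12/7
sum k=1..2:
  [1] −1/2 = -1/2
  [2] +1/12 = 1/12
S = -5/12
C² = P²·S² = 25/84 ; C = -0.545545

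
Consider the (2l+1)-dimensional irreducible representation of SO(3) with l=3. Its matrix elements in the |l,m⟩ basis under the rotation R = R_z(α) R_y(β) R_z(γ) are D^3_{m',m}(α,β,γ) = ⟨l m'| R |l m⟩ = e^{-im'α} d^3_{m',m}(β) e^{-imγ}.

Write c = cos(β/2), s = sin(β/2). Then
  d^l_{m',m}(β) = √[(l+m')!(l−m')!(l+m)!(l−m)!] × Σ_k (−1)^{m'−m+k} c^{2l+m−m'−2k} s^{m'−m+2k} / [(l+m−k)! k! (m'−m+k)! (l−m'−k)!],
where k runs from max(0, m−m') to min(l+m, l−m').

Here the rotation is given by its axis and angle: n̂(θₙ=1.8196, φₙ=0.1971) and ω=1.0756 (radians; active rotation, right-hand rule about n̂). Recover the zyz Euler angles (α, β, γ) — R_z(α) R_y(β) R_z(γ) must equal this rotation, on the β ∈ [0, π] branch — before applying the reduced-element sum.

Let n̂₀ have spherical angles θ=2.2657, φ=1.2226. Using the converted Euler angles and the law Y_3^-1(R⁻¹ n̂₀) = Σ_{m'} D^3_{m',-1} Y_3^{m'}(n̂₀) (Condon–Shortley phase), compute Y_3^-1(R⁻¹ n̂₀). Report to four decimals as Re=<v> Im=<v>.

Re=0.3768 Im=0.0886

Axis–angle → zyz. n̂ = (sinθₙcosφₙ, sinθₙsinφₙ, cosθₙ) = (+0.950442, +0.189796, -0.246245), ω = 1.0756.
R = I cosω + sinω [n̂]ₓ + (1−cosω) n̂n̂ᵀ gives
  R = [+0.949274, +0.311333, +0.044173; -0.121996, +0.494109, -0.860798; -0.289821, +0.811744, +0.507026]
β = atan2(√(R₁₃²+R₂₃²), R₃₃) = 1.039065; α = atan2(R₂₃, R₁₃) mod 2π = 4.763661; γ = atan2(R₃₂, −R₃₁) mod 2π = 1.227868
Need the full column D^3_{m',-1} for m'=−3..3 at α=4.7637, β=1.0391, γ=1.2279.
cos(β/2)=0.868051, sin(β/2)=0.496475
d^3_{-3,-1}: single k=2 term ⇒ +0.542027;  D = -0.532364+0.101895i
d^3_{-2,-1}: k∈[1..2] ⇒ +0.773791 -0.506241 = +0.267551;  D = -0.063698-0.259858i
d^3_{-1,-1}: k∈[0..2] ⇒ +0.427831 -1.119607 +0.274682 = -0.417094;  D = -0.399479+0.119931i
d^3_{0,-1}: k∈[0..2] ⇒ -0.847646 +0.831838 -0.090703 = -0.106511;  D = -0.035814-0.100309i
d^3_{1,-1}: k∈[0..2] ⇒ +0.839705 -0.366242 +0.014976 = +0.488438;  D = -0.450977+0.187594i
d^3_{2,-1}: k∈[0..1] ⇒ -0.506241 +0.082800 = -0.423441;  D = +0.182454+0.382116i
d^3_{3,-1}: single k=0 term ⇒ +0.177306;  D = +0.155877-0.084498i
Y_3^{m'}(θ=2.2657,φ=1.2226) and Σ D·Y over m':
  (-0.5324+0.1019i)·(-0.1635+0.0950i)  (-0.0637-0.2599i)·(+0.2962+0.2477i)  (-0.3995+0.1199i)·(+0.0889-0.2450i)  (-0.0358-0.1003i)·(+0.2270+0.0000i)  (-0.4510+0.1876i)·(-0.0889-0.2450i)  (+0.1825+0.3821i)·(+0.2962-0.2477i)  (+0.1559-0.0845i)·(+0.1635+0.0950i)
Y_3^-1(R⁻¹ n̂) = +0.376838+0.088602i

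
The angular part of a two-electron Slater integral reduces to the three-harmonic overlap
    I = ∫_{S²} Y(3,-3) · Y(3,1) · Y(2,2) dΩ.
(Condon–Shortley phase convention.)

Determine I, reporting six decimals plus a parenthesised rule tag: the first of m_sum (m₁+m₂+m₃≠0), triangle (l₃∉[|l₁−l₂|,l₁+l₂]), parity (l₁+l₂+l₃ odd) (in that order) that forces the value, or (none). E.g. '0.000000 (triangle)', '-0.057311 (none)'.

0.132981 (none)

Rules hold: Σm=0, L=8 even, 0≤2≤6.
N = 7·7·5 = 245
Δ = 4!·2!·2!/9! = 1/3780
Racah Σ t=1..3: t=1:−1/24 t=2:+1/4 t=3:−1/24 = 1/6
⇒ 3j(3 3 2; 0 0 0)² = 4/105, sgn +1
Racah Σ t=4..4: t=4:+1/96 = 1/96
⇒ 3j(3 3 2; -3 1 2)² = 1/42, sgn +1
4πI² = N·(3j₀)²·(3jₘ)² = 2/9
I = +1·√(0.222222/4π) = 0.13298076
No selection rule forces the value: the integral is nonzero (none).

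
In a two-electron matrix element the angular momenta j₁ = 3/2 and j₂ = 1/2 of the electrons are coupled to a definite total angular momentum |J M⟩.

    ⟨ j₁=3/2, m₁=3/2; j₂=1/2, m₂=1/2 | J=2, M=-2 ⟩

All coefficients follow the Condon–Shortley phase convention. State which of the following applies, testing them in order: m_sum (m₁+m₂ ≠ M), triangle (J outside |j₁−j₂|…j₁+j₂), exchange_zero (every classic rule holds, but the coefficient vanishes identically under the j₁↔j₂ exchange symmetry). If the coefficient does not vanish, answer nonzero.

m-sum: m₁+m₂ = 3/2+1/2 = 2, M = -2  ✗ ⇒ coefficient is 0

m_sum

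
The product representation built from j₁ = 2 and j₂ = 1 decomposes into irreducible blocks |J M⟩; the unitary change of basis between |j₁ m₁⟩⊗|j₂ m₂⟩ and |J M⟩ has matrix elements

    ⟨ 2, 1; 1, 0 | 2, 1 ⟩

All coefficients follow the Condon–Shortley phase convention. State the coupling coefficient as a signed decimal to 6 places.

j₁+j₂−J=1  J+j₁−j₂=3  J−j₁+j₂=1  j₁+j₂+J+1=6
(j₁±m₁, j₂±m₂, J±M) = (3,1,1,1,3,1)
P² = 3/2
sum k=0..1:
  [0] +1/2 = 1/2
  [1] −1/6 = -1/6
S = 1/3
C² = P²·S² = 1/6 ; C = +0.408248

+√(1/6) ≈ +0.408248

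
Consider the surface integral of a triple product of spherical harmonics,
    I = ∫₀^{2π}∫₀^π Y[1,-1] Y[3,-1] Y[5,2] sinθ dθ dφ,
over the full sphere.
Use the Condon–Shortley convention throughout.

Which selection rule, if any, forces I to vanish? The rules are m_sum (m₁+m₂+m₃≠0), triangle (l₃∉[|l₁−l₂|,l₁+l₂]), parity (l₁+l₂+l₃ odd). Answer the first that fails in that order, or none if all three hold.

azimuthal sum: -1 − 1 + 2 = 0  ✓
l₃ must lie in [2,4]; have l₃=5  ✗
L = 1 + 3 + 5 = 9 (odd)

triangle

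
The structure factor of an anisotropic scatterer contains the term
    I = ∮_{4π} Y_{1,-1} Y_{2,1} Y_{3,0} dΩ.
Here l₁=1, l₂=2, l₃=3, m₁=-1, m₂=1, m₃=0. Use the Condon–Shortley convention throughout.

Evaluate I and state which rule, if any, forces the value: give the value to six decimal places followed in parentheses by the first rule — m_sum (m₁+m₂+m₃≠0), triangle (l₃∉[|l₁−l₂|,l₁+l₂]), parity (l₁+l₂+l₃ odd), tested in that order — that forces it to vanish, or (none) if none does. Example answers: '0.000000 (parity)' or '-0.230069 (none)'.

m-sum 0 ✓  L=6 even ✓  1≤3≤3 ✓
Π(2lᵢ+1) = 3×5×7 = 105
triangle coeff Δ(1,2,3) = 1/105
Σ_t [0,0]: t=0:+1/4 = 1/4
(3j)²=3/35 [(1 2 3; 0 0 0)], sign=-1
Σ_t [0,0]: t=0:+1/12 = 1/12
(3j)²=1/35 [(1 2 3; -1 1 0)], sign=-1
⇒ 4πI² = 9/35
I = (+1)√(9/35/(4π)) = 0.14304817
No selection rule forces the value: the integral is nonzero (none).

0.143048 (none)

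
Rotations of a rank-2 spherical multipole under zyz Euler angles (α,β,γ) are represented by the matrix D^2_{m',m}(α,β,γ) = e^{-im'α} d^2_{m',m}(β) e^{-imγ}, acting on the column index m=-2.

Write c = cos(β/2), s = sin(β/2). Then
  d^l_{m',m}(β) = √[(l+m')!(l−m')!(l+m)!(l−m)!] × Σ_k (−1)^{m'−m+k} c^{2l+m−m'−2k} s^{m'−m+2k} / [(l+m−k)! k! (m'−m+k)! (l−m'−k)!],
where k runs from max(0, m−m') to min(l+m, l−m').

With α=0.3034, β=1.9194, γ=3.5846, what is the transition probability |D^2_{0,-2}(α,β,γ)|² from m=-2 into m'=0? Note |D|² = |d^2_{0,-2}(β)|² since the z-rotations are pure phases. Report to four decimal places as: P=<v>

P=0.2926

Split into d^2_{0,-2}(β=1.9194) × two z-phases.
With c≡cos(β/2)=0.573766 and s≡sin(β/2)=0.819019, N=[2·2·1·24]^{1/2}=9.797959
Admissible k: 0..0 (factorial args all ≥0)
  k=0: (−1)^2·9.7980/(4)·0.5738^2·0.8190^2 = +0.540920
d^2_{0,-2}(1.9194) = +0.540920
|D^2_{0,-2}|² = |d^2_{0,-2}(β)|² = (+0.540920)² = 0.292595 (the z-rotation phases have unit modulus)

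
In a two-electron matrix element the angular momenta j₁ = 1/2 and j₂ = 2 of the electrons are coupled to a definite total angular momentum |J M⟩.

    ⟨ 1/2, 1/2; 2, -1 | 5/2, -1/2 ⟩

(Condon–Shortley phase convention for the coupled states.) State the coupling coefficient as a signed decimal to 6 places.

triangle: 0!·1!·4!/6! = 24/720
(j±m)!: 1!·0!·1!·3!·2!·3! = 72
prefactor² = (2J+1)·Δ·N² = 72/5
  k=0: +1/(0!·0!·0!·1!·1!·3!) = 1/6
Σ = 1/6  ⇒  CG² = 72/5·(1/6)² = 2/5
CG = +√(2/5) = +0.632456

+√(2/5) ≈ +0.632456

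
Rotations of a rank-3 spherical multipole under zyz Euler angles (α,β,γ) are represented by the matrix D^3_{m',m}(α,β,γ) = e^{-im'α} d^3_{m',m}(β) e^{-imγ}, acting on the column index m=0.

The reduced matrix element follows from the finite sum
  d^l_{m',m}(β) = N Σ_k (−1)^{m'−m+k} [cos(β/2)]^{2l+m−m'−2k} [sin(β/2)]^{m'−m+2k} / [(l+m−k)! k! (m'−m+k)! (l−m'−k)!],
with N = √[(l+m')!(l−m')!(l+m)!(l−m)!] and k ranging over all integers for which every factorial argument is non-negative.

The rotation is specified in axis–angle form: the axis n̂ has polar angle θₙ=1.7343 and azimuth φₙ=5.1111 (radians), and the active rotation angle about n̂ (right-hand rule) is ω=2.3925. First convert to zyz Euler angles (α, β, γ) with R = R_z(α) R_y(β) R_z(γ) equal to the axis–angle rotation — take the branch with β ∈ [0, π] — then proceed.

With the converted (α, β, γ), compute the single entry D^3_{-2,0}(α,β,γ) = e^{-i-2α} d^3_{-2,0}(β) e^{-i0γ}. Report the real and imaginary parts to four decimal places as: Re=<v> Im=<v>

Axis–angle → zyz. n̂ = (sinθₙcosφₙ, sinθₙsinφₙ, cosθₙ) = (+0.383053, -0.909271, -0.162776), ω = 2.3925.
R = I cosω + sinω [n̂]ₓ + (1−cosω) n̂n̂ᵀ gives
  R = [-0.478126, -0.492515, -0.727203; -0.714207, +0.699920, -0.004455; +0.511178, +0.517244, -0.686408]
β = atan2(√(R₁₃²+R₂₃²), R₃₃) = 2.327334; α = atan2(R₂₃, R₁₃) mod 2π = 3.147718; γ = atan2(R₃₂, −R₃₁) mod 2π = 2.350296
D^3_{-2,0}(3.1477,2.3273,2.3503) = e^{-i·-2·3.1477}·d^3_{-2,0}(2.3273)·e^{-i·0·2.3503}. Compute d first:
c=cos(2.327334/2)=0.395975, s=sin(2.327334/2)=0.918261; N=√[1·120·6·6]=65.726707
The bounds max(0,m−m')=2 and min(l+m,l−m')=3 give 2 terms
  k=2: (−1)^0·65.7267/(12)·0.3960^4·0.9183^2 = +0.113544
  k=3: (−1)^1·65.7267/(12)·0.3960^2·0.9183^4 = -0.610606
d^3_{-2,0}(2.3273) = +0.113544 -0.610606 = -0.497062
D = (+0.999925+0.012251i)·(-0.497062)·(+1.000000+0.000000i) = -0.497025-0.006089i

Re=-0.4970 Im=-0.0061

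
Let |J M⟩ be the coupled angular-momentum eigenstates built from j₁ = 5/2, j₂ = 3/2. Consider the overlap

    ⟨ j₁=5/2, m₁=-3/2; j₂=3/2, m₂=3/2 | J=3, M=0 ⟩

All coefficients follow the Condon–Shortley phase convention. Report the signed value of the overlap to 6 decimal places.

-0.547723  (= −√(3/10))

j₁+j₂−J=1  J+j₁−j₂=4  J−j₁+j₂=2  j₁+j₂+J+1=8
(j₁±m₁, j₂±m₂, J±M) = (1,4,3,0,3,3)
P² = 216/5
sum k=1..1:
  [1] −1/12 = -1/12
S = -1/12
C² = P²·S² = 3/10 ; C = -0.547723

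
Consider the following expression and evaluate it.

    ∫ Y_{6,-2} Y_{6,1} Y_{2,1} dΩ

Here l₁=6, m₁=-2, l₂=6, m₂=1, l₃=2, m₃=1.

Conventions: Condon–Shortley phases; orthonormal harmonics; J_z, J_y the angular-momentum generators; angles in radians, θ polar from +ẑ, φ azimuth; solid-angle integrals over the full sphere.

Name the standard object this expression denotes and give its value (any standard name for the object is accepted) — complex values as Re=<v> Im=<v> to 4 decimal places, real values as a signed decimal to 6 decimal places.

This is a Gaunt coefficient — the integral of a triple product of spherical harmonics over the sphere.
Checks pass: Σm=0; 14 even; l₃=2∈[0,12].
(2·6+1)(2·6+1)(2·2+1) = 845
Δ: 10! 2! 2! / 15! → 1/90090
sum: t=4:+1/69120 t=5:−1/14400 t=6:+1/69120 = -7/172800
3j²(6 6 2; 0 0 0) = Δ·Π!·Σ² = 14/715  (sign -1)
sum: t=6:+1/34560 t=7:−1/60480 = 1/80640
3j²(6 6 2; -2 1 1) = Δ·Π!·Σ² = 6/1001  (sign -1)
combine: 4πI² = 845·14/715·6/1001 = 12/121
take √, sign +1: I = 0.08883682

Gaunt coefficient, +0.088837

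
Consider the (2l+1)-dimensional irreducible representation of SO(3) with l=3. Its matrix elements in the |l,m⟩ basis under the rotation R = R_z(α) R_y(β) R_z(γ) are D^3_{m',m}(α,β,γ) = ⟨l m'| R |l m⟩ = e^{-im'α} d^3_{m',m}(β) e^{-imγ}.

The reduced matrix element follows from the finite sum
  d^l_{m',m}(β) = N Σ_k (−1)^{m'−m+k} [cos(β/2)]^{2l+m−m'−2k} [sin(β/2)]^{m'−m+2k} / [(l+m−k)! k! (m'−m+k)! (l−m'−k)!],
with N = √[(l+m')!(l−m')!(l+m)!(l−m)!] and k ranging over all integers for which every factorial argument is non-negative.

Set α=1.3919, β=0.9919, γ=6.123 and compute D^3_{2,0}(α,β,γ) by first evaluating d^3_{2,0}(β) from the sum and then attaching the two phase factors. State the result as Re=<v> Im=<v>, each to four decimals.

Re=-0.4917 Im=-0.1838

First d^3_{2,0}(β=0.9919), then the phase factors e^{-i(2)α} and e^{-i(0)γ}:
With c≡cos(β/2)=0.879517 and s≡sin(β/2)=0.475867, N=[120·1·6·6]^{1/2}=65.726707
Admissible k: 0..1 (factorial args all ≥0)
  k=0: (−1)^2·65.7267/(12)·0.8795^4·0.4759^2 = +0.742181
  k=1: (−1)^3·65.7267/(12)·0.8795^2·0.4759^4 = -0.217267
d^3_{2,0}(0.9919) = +0.742181 -0.217267 = +0.524914
D = (-0.936672-0.350208i)·(+0.524914)·(+1.000000+0.000000i) = -0.491672-0.183829i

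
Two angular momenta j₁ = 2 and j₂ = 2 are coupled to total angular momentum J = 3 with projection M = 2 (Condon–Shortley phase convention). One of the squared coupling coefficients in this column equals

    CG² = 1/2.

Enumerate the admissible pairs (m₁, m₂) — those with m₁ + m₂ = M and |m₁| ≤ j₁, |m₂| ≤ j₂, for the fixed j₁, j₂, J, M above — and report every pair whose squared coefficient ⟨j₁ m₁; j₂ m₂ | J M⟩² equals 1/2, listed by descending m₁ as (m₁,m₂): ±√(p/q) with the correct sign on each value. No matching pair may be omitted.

(2,0): +√(1/2); (0,2): −√(1/2)

Admissible pairs with m₁+m₂ = M = 2: (0,2), (1,1), (2,0)
  (m₁,m₂)=(2,0): CG² = 1/2, CG = +√(1/2)   ← matches the target
  (m₁,m₂)=(1,1): CG² = 0/1, CG = 0
  (m₁,m₂)=(0,2): CG² = 1/2, CG = −√(1/2)   ← matches the target
Pairs with CG² = 1/2: (2,0): +√(1/2); (0,2): −√(1/2)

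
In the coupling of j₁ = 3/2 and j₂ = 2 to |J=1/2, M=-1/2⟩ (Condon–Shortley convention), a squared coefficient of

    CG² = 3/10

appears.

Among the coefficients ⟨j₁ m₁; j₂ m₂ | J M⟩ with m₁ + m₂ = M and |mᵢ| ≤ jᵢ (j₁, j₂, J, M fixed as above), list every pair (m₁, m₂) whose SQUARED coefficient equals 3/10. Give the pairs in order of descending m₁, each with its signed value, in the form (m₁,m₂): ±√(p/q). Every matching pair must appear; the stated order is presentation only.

Admissible pairs with m₁+m₂ = M = -1/2: (-3/2,1), (-1/2,0), (1/2,-1), (3/2,-2)
  (m₁,m₂)=(3/2,-2): CG² = 2/5, CG = +√(2/5)
  (m₁,m₂)=(1/2,-1): CG² = 3/10, CG = −√(3/10)   ← matches the target
  (m₁,m₂)=(-1/2,0): CG² = 1/5, CG = +√(1/5)
  (m₁,m₂)=(-3/2,1): CG² = 1/10, CG = −√(1/10)
Pairs with CG² = 3/10: (1/2,-1): −√(3/10)

(1/2,-1): −√(3/10)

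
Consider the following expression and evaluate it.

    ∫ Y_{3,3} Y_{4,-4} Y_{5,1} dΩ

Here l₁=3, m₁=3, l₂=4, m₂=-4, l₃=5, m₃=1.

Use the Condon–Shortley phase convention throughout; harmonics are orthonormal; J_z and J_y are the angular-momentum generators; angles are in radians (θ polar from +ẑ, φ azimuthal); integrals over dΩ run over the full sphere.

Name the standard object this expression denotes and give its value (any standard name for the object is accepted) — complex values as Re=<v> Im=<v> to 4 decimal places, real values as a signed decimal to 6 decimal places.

Gaunt coefficient, +0.050679

This is a Gaunt coefficient — the integral of a triple product of spherical harmonics over the sphere.
Checks pass: Σm=0; 12 even; l₃=5∈[1,7].
(2·3+1)(2·4+1)(2·5+1) = 693
Δ: 2! 4! 6! / 13! → 1/180180
sum: t=0:+1/576 t=1:−1/144 t=2:+1/576 = -1/288
3j²(3 4 5; 0 0 0) = Δ·Π!·Σ² = 20/1001  (sign +1)
sum: t=0:+1/34560 = 1/34560
3j²(3 4 5; 3 -4 1) = Δ·Π!·Σ² = 1/429  (sign +1)
combine: 4πI² = 693·20/1001·1/429 = 60/1859
take √, sign +1: I = 0.05067935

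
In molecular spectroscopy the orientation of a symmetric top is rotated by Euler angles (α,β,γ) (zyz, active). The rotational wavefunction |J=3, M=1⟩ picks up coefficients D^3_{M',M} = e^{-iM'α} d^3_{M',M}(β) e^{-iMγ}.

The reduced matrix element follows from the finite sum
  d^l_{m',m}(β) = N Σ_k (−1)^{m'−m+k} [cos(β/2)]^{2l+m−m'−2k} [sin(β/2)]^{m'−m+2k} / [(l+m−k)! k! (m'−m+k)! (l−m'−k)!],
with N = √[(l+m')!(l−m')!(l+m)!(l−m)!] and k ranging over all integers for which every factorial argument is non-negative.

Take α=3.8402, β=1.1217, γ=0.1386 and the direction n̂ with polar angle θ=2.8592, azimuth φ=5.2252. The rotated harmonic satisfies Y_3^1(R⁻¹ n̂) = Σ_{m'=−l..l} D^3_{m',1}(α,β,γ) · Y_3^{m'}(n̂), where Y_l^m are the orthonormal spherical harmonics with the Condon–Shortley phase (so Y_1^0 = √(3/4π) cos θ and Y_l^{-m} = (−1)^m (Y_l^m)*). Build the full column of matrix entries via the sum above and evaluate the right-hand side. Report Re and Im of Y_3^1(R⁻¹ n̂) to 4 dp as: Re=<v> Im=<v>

Re=0.0928 Im=0.0150

Need the full column D^3_{m',1} for m'=−3..3 at α=3.8402, β=1.1217, γ=0.1386.
cos(β/2)=0.846803, sin(β/2)=0.531906
d^3_{-3,1}: single k=4 term ⇒ +0.222306;  D = +0.083783-0.205913i
d^3_{-2,1}: k∈[3..4] ⇒ +0.577940 -0.114014 = +0.463926;  D = +0.142488+0.441503i
d^3_{-1,1}: k∈[2..4] ⇒ +0.872874 -0.459193 +0.022647 = +0.436328;  D = -0.369679-0.231774i
d^3_{0,1}: k∈[1..3] ⇒ +0.802303 -0.949652 +0.124896 = -0.022453;  D = -0.022238+0.003102i
d^3_{1,1}: k∈[0..2] ⇒ +0.368719 -1.163832 +0.344395 = -0.450718;  D = +0.301774-0.334783i
d^3_{2,1}: k∈[0..1] ⇒ -0.732399 +0.577940 = -0.154459;  D = -0.005402+0.154365i
d^3_{3,1}: single k=0 term ⇒ +0.563438;  D = +0.347065+0.443856i
Y_3^{m'}(θ=2.8592,φ=5.2252) and Σ D·Y over m':
  (+0.0838-0.2059i)·(-0.0090-0.0003i)  (+0.1425+0.4415i)·(+0.0395-0.0652i)  (-0.3697-0.2318i)·(+0.1596+0.2834i)  (-0.0222+0.0031i)·(-0.5776+0.0000i)  (+0.3018-0.3348i)·(-0.1596+0.2834i)  (-0.0054+0.1544i)·(+0.0395+0.0652i)  (+0.3471+0.4439i)·(+0.0090-0.0003i)
Y_3^1(R⁻¹ n̂) = +0.092842+0.015050i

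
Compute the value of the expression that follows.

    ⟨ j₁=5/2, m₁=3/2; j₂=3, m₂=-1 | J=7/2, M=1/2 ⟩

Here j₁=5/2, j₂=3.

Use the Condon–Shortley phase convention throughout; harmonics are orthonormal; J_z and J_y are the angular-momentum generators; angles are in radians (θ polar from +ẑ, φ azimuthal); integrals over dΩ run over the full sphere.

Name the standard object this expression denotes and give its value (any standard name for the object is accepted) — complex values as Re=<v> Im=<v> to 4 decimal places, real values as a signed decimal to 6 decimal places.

Clebsch–Gordan coefficient, +√(8/63) ≈ +0.356348

This is a Clebsch–Gordan (vector-coupling) coefficient.
√[8·2!3!4!/10! · 4!1!2!4!4!3!] = √(18432/175)
  +(−1)^0/∏(0,2,1,2,2,2)! = 1/16  (running 1/16)
  +(−1)^1/∏(1,1,0,1,3,3)! = -1/36  (running 5/144)
⟨..|..⟩ = √(18432/175)·(5/144) = +0.356348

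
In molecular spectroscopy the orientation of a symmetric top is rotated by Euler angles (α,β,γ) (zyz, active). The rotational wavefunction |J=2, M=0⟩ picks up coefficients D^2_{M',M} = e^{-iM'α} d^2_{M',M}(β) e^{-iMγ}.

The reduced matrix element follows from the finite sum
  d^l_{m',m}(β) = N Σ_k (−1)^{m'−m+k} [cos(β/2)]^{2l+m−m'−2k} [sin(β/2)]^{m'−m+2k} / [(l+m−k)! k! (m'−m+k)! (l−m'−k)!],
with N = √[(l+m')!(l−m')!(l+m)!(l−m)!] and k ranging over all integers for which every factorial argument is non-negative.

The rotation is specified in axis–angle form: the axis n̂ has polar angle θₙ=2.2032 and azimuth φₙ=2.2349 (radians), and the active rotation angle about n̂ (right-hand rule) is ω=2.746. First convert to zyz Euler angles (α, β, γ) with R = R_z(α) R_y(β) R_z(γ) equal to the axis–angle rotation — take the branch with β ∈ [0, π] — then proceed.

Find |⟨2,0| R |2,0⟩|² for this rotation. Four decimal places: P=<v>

Axis–angle → zyz. n̂ = (sinθₙcosφₙ, sinθₙsinφₙ, cosθₙ) = (-0.497156, +0.635180, -0.591085), ω = 2.7460.
R = I cosω + sinω [n̂]ₓ + (1−cosω) n̂n̂ᵀ gives
  R = [-0.447528, -0.379401, +0.809798; -0.834957, -0.147020, -0.530313; +0.320258, -0.913477, -0.250988]
β = atan2(√(R₁₃²+R₂₃²), R₃₃) = 1.824497; α = atan2(R₂₃, R₁₃) mod 2π = 5.703394; γ = atan2(R₃₂, −R₃₁) mod 2π = 4.375186
Split into d^2_{0,0}(β=1.8245) × two z-phases.
Half-angle: c=0.611969, s=0.790882. N=√(2·2·2·2)=4.000000
Admissible k: 0..2 (factorial args all ≥0)
  k=0: (−1)^0·4.0000/(4)·0.6120^4·0.7909^0 = +0.140255
  k=1: (−1)^1·4.0000/(1)·0.6120^2·0.7909^2 = -0.937005
  k=2: (−1)^2·4.0000/(4)·0.6120^0·0.7909^4 = +0.391243
d^2_{0,0}(1.8245) = +0.140255 -0.937005 +0.391243 = -0.405508
|D^2_{0,0}|² = |d^2_{0,0}(β)|² = (-0.405508)² = 0.164436 (the z-rotation phases have unit modulus)

P=0.1644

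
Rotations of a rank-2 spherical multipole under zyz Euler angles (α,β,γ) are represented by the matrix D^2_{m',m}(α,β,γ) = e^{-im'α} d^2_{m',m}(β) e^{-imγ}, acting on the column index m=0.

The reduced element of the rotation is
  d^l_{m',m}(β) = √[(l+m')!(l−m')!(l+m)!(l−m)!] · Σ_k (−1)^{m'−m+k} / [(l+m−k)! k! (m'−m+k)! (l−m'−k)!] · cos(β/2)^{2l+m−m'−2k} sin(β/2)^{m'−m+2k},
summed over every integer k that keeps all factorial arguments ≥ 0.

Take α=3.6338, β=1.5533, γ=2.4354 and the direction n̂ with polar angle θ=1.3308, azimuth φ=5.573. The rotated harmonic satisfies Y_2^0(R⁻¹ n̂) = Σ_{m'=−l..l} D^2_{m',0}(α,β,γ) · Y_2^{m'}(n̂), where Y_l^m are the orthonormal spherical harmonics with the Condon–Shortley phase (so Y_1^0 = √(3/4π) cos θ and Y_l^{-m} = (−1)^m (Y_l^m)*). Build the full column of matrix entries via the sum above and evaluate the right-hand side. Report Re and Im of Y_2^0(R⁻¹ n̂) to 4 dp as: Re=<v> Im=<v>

Need the full column D^2_{m',0} for m'=−2..2 at α=3.6338, β=1.5533, γ=2.4354.
cos(β/2)=0.713266, sin(β/2)=0.700894
d^2_{-2,0}: single k=2 term ⇒ +0.612185;  D = +0.338753+0.509918i
d^2_{-1,0}: k∈[1..2] ⇒ +0.622991 -0.601567 = +0.021424;  D = -0.018881-0.010124i
d^2_{0,0}: k∈[0..2] ⇒ +0.258824 -0.999694 +0.241329 = -0.499541;  D = -0.499541+0.000000i
d^2_{1,0}: k∈[0..1] ⇒ -0.622991 +0.601567 = -0.021424;  D = +0.018881-0.010124i
d^2_{2,0}: single k=0 term ⇒ +0.612185;  D = +0.338753-0.509918i
Y_2^{m'}(θ=1.3308,φ=5.573) and Σ D·Y over m':
  (+0.3388+0.5099i)·(+0.0546+0.3603i)  (-0.0189-0.0101i)·(+0.1352+0.1163i)  (-0.4995+0.0000i)·(-0.2619+0.0000i)  (+0.0189-0.0101i)·(-0.1352+0.1163i)  (+0.3388-0.5099i)·(+0.0546-0.3603i)
Y_2^0(R⁻¹ n̂) = -0.202386+0.000000i

Re=-0.2024 Im=0.0000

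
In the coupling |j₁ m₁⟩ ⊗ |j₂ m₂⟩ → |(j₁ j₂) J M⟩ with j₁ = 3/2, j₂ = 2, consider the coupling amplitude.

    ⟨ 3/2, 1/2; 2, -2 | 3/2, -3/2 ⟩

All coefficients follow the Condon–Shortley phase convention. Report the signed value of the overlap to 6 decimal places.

j₁+j₂−J=2  J+j₁−j₂=1  J−j₁+j₂=2  j₁+j₂+J+1=6
(j₁±m₁, j₂±m₂, J±M) = (2,1,0,4,0,3)
P² = 32/5
sum k=0..0:
  [0] +1/4 = 1/4
S = 1/4
C² = P²·S² = 2/5 ; C = +0.632456

+√(2/5) = +0.632456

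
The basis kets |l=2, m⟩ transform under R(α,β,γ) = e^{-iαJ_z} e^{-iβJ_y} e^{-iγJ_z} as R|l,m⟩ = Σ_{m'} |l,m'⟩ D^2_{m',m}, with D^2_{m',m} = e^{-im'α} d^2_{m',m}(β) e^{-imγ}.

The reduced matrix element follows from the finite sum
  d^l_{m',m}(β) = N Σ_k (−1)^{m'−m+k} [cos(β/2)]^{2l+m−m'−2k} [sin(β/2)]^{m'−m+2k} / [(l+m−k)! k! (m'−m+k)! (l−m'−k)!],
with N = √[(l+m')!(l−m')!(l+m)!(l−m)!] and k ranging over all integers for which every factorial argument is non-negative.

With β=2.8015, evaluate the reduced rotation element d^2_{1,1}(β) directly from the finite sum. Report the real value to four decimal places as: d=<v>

d=-0.0826

d^2_{1,1}(β=2.8015) via the finite sum:
c=cos(2.801500/2)=0.169228, s=sin(2.801500/2)=0.985577; N=√[6·1·6·1]=6.000000
The bounds max(0,m−m')=0 and min(l+m,l−m')=1 give 2 terms
  k=0: (−1)^0·6.0000/(6)·0.1692^4·0.9856^0 = +0.000820
  k=1: (−1)^1·6.0000/(2)·0.1692^2·0.9856^2 = -0.083454
d^2_{1,1}(2.8015) = +0.000820 -0.083454 = -0.082634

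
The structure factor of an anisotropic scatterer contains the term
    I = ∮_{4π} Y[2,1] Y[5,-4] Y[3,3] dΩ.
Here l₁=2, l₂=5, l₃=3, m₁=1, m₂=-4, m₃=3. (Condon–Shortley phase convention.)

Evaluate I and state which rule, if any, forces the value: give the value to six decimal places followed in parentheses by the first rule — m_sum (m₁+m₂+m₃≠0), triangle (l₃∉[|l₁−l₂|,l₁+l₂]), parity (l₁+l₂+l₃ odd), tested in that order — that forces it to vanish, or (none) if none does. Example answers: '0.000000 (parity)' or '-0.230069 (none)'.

Rules hold: Σm=0, L=10 even, 3≤3≤7.
N = 5·11·7 = 385
Δ = 4!·0!·6!/11! = 1/2310
Racah Σ t=2..2: t=2:+1/144 = 1/144
⇒ 3j(2 5 3; 0 0 0)² = 10/231, sgn -1
Racah Σ t=1..1: t=1:−1/4320 = -1/4320
⇒ 3j(2 5 3; 1 -4 3)² = 2/55, sgn -1
4πI² = N·(3j₀)²·(3jₘ)² = 20/33
I = +1·√(0.606061/4π) = 0.21961050
No selection rule forces the value: the integral is nonzero (none).

0.219610 (none)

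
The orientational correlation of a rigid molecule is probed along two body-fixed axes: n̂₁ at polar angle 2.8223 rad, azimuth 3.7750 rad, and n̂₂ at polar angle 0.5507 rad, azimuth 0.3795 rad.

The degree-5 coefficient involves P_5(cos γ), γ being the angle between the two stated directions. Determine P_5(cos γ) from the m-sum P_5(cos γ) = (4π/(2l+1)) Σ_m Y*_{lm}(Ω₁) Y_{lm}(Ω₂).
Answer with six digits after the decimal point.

Summing Y*_{l m}(θ₁,φ₁)·Y_{l m}(θ₂,φ₂) over m ∈ [−5, 5]; prefactor 4π/(2·5+1) = 1.142397:
  m=-5: Y*=(0.001414, 0.000036)  Y=(-0.005844, -0.017248)  product (-0.000008, -0.000025)
  m=-4: Y*=(0.011105, -0.007728)  Y=(0.004949, -0.093650)  product (-0.000669, -0.001078)
  m=-3: Y*=(0.024621, -0.072015)  Y=(0.114961, -0.249154)  product (-0.015112, -0.014413)
  m=-2: Y*=(-0.080885, -0.257838)  Y=(0.338140, -0.320742)  product (-0.110050, -0.061242)
  m=-1: Y*=(-0.441225, -0.324012)  Y=(0.296942, -0.118430)  product (-0.169391, -0.043958)
  m=+0: Y*=(-0.343548, -0.000000)  Y=(-0.260160, 0.000000)  product (0.089378, 0.000000)
  m=+1: Y*=(0.441225, -0.324012)  Y=(-0.296942, -0.118430)  product (-0.169391, 0.043958)
  m=+2: Y*=(-0.080885, 0.257838)  Y=(0.338140, 0.320742)  product (-0.110050, 0.061242)
  m=+3: Y*=(-0.024621, -0.072015)  Y=(-0.114961, -0.249154)  product (-0.015112, 0.014413)
  m=+4: Y*=(0.011105, 0.007728)  Y=(0.004949, 0.093650)  product (-0.000669, 0.001078)
  m=+5: Y*=(-0.001414, 0.000036)  Y=(0.005844, -0.017248)  product (-0.000008, 0.000025)
Σ over m = (-0.501082, 0.000000); ×(4π/11) → (-0.572435, 0.000000). Real part: -0.572435

-0.572435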